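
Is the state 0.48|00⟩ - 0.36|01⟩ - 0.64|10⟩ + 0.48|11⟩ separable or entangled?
Separable

Writing the state as a|00⟩ + b|01⟩ + c|10⟩ + d|11⟩, it is a product state iff ad − bc = 0.
Here (a, b, c, d) = (0.48, -0.36, -0.64, 0.48): ad − bc = (0.48)(0.48) − (-0.36)(-0.64) = 0, so the state is separable.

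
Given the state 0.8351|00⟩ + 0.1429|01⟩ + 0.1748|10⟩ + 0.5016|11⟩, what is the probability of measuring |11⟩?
0.2516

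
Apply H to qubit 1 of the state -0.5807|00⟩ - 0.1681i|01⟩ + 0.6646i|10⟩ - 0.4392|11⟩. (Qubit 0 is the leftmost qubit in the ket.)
(-0.4106 - 0.1189i)|00⟩ + (-0.4106 + 0.1189i)|01⟩ + (-0.3106 + 0.4699i)|10⟩ + (0.3106 + 0.4699i)|11⟩

H on qubit 1 mixes each pair of kets that differ only in qubit 1: amplitudes (a, b) of (|…0…⟩, |…1…⟩) become ((a + b)/√2, (a − b)/√2). Kets absent from the input have amplitude 0.
(|00⟩, |01⟩): (a, b) = (-0.5807, -0.1681i) → ((-0.4106 - 0.1189i), (-0.4106 + 0.1189i))
(|10⟩, |11⟩): (a, b) = (0.6646i, -0.4392) → ((-0.3106 + 0.4699i), (0.3106 + 0.4699i))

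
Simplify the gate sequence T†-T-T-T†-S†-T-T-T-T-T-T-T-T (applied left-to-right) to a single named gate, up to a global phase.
S†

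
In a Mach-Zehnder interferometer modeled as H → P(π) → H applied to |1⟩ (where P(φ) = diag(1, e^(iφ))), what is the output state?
|0⟩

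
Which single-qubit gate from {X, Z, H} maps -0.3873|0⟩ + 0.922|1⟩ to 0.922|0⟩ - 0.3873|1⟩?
X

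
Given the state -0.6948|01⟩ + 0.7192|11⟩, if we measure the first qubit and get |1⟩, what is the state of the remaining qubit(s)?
|1⟩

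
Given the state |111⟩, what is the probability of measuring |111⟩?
1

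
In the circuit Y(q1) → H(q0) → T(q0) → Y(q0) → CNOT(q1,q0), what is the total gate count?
5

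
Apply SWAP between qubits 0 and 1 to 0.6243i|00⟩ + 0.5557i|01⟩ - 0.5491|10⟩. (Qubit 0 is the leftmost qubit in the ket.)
0.6243i|00⟩ - 0.5491|01⟩ + 0.5557i|10⟩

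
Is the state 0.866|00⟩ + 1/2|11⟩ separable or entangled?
Entangled

Writing the state as a|00⟩ + b|01⟩ + c|10⟩ + d|11⟩, it is a product state iff ad − bc = 0.
Here (a, b, c, d) = (0.866, 0, 0, 1/2): ad − bc = (0.866)(1/2) − (0)(0) = 0.433 ≠ 0, so the state is entangled.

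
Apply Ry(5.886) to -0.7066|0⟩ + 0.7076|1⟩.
0.5531|0⟩ - 0.8331|1⟩

Ry(5.886) = [[cos(θ/2), −sin(θ/2)], [sin(θ/2), cos(θ/2)]]; θ = 5.886, cos(θ/2) ≈ -0.980345, sin(θ/2) ≈ 0.19729.
With a = amp(|0⟩) = -0.7066 and b = amp(|1⟩) = 0.7076:
new amp(|0⟩) = (-0.980345)·a + (-0.19729)·b = 0.5531
new amp(|1⟩) = (0.19729)·a + (-0.980345)·b = -0.8331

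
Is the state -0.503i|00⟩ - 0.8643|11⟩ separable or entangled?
Entangled

Writing the state as a|00⟩ + b|01⟩ + c|10⟩ + d|11⟩, it is a product state iff ad − bc = 0.
Here (a, b, c, d) = (-0.503i, 0, 0, -0.8643): ad − bc = (-0.503i)(-0.8643) − (0)(0) = 0.4347i ≠ 0, so the state is entangled.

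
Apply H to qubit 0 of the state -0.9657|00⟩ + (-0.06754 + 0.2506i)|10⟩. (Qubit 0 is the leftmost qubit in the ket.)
(-0.7306 + 0.1772i)|00⟩ + (-0.6351 - 0.1772i)|10⟩

H on qubit 0 mixes each pair of kets that differ only in qubit 0: amplitudes (a, b) of (|…0…⟩, |…1…⟩) become ((a + b)/√2, (a − b)/√2). Kets absent from the input have amplitude 0.
(|00⟩, |10⟩): (a, b) = (-0.9657, (-0.06754 + 0.2506i)) → ((-0.7306 + 0.1772i), (-0.6351 - 0.1772i))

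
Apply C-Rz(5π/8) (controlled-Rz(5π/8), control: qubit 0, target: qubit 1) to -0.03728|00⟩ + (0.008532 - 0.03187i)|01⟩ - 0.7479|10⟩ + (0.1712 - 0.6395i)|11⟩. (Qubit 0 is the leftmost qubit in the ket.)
-0.03728|00⟩ + (0.008532 - 0.03187i)|01⟩ + (-0.4155 + 0.6219i)|10⟩ + (0.6268 - 0.2129i)|11⟩

C-Rz(5π/8) leaves the control-|0⟩ kets |00⟩, |01⟩ unchanged and applies Rz(5π/8) to qubit 1 on the control-|1⟩ pair (|10⟩, |11⟩).
Rz(5π/8) = [[e^(−iθ/2), 0], [0, e^(iθ/2)]] with e^(±iθ/2) = cos(θ/2) ± i·sin(θ/2); θ = 5π/8, cos(θ/2) ≈ 0.55557, sin(θ/2) ≈ 0.83147.
With a = amp(|10⟩) = -0.7479 and b = amp(|11⟩) = (0.1712 - 0.6395i):
new amp(|10⟩) = (0.55557 - 0.83147i)·a = (-0.4155 + 0.6219i)
new amp(|11⟩) = (0.55557 + 0.83147i)·b = (0.6268 - 0.2129i)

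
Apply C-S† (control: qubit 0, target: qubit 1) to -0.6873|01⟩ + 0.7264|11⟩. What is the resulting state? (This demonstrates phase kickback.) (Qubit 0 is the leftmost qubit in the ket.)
-0.6873|01⟩ - 0.7264i|11⟩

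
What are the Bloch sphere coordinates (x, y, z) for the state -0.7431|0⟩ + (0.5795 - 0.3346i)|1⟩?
(-0.8613, 0.4973, 0.1044)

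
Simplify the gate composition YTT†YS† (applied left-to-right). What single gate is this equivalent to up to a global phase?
S†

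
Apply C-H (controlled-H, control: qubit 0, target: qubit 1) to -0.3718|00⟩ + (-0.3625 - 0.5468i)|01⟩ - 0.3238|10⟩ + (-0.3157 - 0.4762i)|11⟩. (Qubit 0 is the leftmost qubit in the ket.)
-0.3718|00⟩ + (-0.3625 - 0.5468i)|01⟩ + (-0.4522 - 0.3367i)|10⟩ + (-0.005728 + 0.3367i)|11⟩

C-H leaves the control-|0⟩ kets |00⟩, |01⟩ unchanged and applies H to qubit 1 on the control-|1⟩ pair (|10⟩, |11⟩).
H = [[1/√2, 1/√2], [1/√2, -1/√2]].
With a = amp(|10⟩) = -0.3238 and b = amp(|11⟩) = (-0.3157 - 0.4762i):
new amp(|10⟩) = (1/√2)·a + (1/√2)·b = (-0.4522 - 0.3367i)
new amp(|11⟩) = (1/√2)·a + (-1/√2)·b = (-0.005728 + 0.3367i)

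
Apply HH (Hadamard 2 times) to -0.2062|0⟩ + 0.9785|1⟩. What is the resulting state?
-0.2062|0⟩ + 0.9785|1⟩

H² = I, so an even number of Hadamards cancels: H^2 = I and the state is unchanged.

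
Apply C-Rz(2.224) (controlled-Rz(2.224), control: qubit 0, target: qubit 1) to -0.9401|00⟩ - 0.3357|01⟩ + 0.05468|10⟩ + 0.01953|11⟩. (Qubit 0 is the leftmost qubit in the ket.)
-0.9401|00⟩ - 0.3357|01⟩ + (0.02422 - 0.04903i)|10⟩ + (0.008649 + 0.01751i)|11⟩

C-Rz(2.224) leaves the control-|0⟩ kets |00⟩, |01⟩ unchanged and applies Rz(2.224) to qubit 1 on the control-|1⟩ pair (|10⟩, |11⟩).
Rz(2.224) = [[e^(−iθ/2), 0], [0, e^(iθ/2)]] with e^(±iθ/2) = cos(θ/2) ± i·sin(θ/2); θ = 2.224, cos(θ/2) ≈ 0.442869, sin(θ/2) ≈ 0.896586.
With a = amp(|10⟩) = 0.05468 and b = amp(|11⟩) = 0.01953:
new amp(|10⟩) = (0.442869 - 0.896586i)·a = (0.02422 - 0.04903i)
new amp(|11⟩) = (0.442869 + 0.896586i)·b = (0.008649 + 0.01751i)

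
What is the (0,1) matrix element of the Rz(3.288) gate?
0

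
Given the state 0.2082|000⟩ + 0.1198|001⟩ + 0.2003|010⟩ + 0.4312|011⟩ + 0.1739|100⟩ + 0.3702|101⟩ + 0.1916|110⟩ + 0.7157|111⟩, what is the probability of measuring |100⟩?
0.03024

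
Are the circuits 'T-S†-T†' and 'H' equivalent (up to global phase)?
No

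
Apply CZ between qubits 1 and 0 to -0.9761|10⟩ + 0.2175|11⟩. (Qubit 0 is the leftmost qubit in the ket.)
-0.9761|10⟩ - 0.2175|11⟩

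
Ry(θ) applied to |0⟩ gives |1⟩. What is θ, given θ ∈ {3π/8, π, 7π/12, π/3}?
π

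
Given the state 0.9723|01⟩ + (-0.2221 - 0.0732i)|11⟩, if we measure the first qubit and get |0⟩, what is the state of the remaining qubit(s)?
|1⟩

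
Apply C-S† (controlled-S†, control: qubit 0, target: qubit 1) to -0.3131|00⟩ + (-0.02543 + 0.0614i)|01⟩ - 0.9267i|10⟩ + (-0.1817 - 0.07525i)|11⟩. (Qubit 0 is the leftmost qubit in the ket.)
-0.3131|00⟩ + (-0.02543 + 0.0614i)|01⟩ - 0.9267i|10⟩ + (-0.07525 + 0.1817i)|11⟩

C-S† leaves the control-|0⟩ kets |00⟩, |01⟩ unchanged and applies S† to qubit 1 on the control-|1⟩ pair (|10⟩, |11⟩).
S† = [[1, 0], [0, -i]].
With a = amp(|10⟩) = -0.9267i and b = amp(|11⟩) = (-0.1817 - 0.07525i):
new amp(|10⟩) = (1)·a = -0.9267i
new amp(|11⟩) = (-i)·b = (-0.07525 + 0.1817i)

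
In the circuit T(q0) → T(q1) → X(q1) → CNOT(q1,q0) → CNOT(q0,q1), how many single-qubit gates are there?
3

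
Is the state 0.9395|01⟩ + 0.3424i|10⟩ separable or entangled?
Entangled

Writing the state as a|00⟩ + b|01⟩ + c|10⟩ + d|11⟩, it is a product state iff ad − bc = 0.
Here (a, b, c, d) = (0, 0.9395, 0.3424i, 0): ad − bc = (0)(0) − (0.9395)(0.3424i) = -0.3217i ≠ 0, so the state is entangled.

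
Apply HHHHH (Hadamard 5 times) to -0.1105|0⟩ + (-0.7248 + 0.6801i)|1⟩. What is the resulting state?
(-0.5906 + 0.4809i)|0⟩ + (0.4344 - 0.4809i)|1⟩

H² = I, so H^5 = H: a single Hadamard. With (a, b) = (-0.1105, (-0.7248 + 0.6801i)), H gives ((a + b)/√2, (a − b)/√2) = ((-0.5906 + 0.4809i), (0.4344 - 0.4809i)).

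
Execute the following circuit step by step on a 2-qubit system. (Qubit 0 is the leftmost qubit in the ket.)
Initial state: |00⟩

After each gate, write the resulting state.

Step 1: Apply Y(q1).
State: i|01⟩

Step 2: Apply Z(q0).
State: i|01⟩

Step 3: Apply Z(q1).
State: -i|01⟩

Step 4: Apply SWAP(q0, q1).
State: -i|10⟩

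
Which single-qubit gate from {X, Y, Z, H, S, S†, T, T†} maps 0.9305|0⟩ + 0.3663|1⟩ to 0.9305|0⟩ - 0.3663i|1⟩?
S†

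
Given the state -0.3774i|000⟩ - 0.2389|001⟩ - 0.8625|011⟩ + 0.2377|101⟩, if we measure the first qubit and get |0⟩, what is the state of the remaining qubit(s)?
-0.3886i|00⟩ - 0.246|01⟩ - 0.888|11⟩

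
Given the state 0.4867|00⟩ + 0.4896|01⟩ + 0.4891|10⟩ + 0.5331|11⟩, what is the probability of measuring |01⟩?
0.2397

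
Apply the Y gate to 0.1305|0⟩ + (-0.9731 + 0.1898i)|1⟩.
(0.1898 + 0.9731i)|0⟩ + 0.1305i|1⟩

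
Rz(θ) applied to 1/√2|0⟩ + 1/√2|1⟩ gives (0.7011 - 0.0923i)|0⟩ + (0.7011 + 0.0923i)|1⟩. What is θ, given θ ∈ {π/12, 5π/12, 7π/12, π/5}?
π/12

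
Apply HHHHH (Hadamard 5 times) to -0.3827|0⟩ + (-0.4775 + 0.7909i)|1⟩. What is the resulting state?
(-0.6083 + 0.5593i)|0⟩ + (0.06703 - 0.5593i)|1⟩

H² = I, so H^5 = H: a single Hadamard. With (a, b) = (-0.3827, (-0.4775 + 0.7909i)), H gives ((a + b)/√2, (a − b)/√2) = ((-0.6083 + 0.5593i), (0.06703 - 0.5593i)).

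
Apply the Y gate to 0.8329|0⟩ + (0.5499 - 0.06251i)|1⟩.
(-0.06251 - 0.5499i)|0⟩ + 0.8329i|1⟩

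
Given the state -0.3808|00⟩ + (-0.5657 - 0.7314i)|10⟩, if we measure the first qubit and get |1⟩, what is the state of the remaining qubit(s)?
(-0.6118 - 0.791i)|0⟩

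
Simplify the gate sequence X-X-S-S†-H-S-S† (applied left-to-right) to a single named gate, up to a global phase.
H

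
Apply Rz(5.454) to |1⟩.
(-0.9153 + 0.4028i)|1⟩

Rz(5.454) = [[e^(−iθ/2), 0], [0, e^(iθ/2)]] with e^(±iθ/2) = cos(θ/2) ± i·sin(θ/2); θ = 5.454, cos(θ/2) ≈ -0.91528, sin(θ/2) ≈ 0.402817.
With a = amp(|0⟩) = 0 and b = amp(|1⟩) = 1:
new amp(|0⟩) = (-0.91528 - 0.402817i)·a = 0
new amp(|1⟩) = (-0.91528 + 0.402817i)·b = (-0.9153 + 0.4028i)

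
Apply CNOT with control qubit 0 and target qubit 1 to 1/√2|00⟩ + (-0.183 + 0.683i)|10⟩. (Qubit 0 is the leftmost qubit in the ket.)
1/√2|00⟩ + (-0.183 + 0.683i)|11⟩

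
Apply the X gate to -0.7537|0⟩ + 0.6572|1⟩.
0.6572|0⟩ - 0.7537|1⟩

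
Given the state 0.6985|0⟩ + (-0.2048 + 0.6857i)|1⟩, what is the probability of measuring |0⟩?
0.4879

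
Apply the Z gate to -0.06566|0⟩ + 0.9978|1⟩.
-0.06566|0⟩ - 0.9978|1⟩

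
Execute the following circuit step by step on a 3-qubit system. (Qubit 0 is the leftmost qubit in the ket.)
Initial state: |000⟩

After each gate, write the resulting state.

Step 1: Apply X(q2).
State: |001⟩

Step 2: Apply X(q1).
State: |011⟩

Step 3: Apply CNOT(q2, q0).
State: |111⟩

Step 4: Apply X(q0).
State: |011⟩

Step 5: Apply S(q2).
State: i|011⟩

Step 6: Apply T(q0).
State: i|011⟩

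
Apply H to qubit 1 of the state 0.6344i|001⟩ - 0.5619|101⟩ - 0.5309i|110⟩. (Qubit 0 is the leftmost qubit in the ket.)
0.4486i|001⟩ + 0.4486i|011⟩ - 0.3754i|100⟩ - 0.3973|101⟩ + 0.3754i|110⟩ - 0.3973|111⟩

H on qubit 1 mixes each pair of kets that differ only in qubit 1: amplitudes (a, b) of (|…0…⟩, |…1…⟩) become ((a + b)/√2, (a − b)/√2). Kets absent from the input have amplitude 0.
(|001⟩, |011⟩): (a, b) = (0.6344i, 0) → (0.4486i, 0.4486i)
(|100⟩, |110⟩): (a, b) = (0, -0.5309i) → (-0.3754i, 0.3754i)
(|101⟩, |111⟩): (a, b) = (-0.5619, 0) → (-0.3973, -0.3973)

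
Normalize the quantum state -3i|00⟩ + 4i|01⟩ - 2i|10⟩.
-0.5571i|00⟩ + 0.7428i|01⟩ - 0.3714i|10⟩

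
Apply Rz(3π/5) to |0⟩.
(0.5878 - 0.809i)|0⟩

Rz(3π/5) = [[e^(−iθ/2), 0], [0, e^(iθ/2)]] with e^(±iθ/2) = cos(θ/2) ± i·sin(θ/2); θ = 3π/5, cos(θ/2) ≈ 0.587785, sin(θ/2) ≈ 0.809017.
With a = amp(|0⟩) = 1 and b = amp(|1⟩) = 0:
new amp(|0⟩) = (0.587785 - 0.809017i)·a = (0.5878 - 0.809i)
new amp(|1⟩) = (0.587785 + 0.809017i)·b = 0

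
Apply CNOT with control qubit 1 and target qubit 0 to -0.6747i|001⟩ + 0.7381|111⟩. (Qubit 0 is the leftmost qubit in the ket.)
-0.6747i|001⟩ + 0.7381|011⟩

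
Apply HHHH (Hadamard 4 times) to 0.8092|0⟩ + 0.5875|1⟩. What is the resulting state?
0.8092|0⟩ + 0.5875|1⟩

H² = I, so an even number of Hadamards cancels: H^4 = I and the state is unchanged.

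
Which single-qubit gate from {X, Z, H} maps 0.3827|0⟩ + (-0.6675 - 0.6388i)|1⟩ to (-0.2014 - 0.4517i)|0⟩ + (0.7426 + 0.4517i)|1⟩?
H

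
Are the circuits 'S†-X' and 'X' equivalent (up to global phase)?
No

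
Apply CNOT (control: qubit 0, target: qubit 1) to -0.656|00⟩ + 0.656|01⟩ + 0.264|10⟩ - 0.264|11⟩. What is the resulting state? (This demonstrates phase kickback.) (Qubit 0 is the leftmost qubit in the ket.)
-0.656|00⟩ + 0.656|01⟩ - 0.264|10⟩ + 0.264|11⟩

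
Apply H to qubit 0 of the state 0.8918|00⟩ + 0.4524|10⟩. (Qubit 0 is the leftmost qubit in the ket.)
0.9505|00⟩ + 0.3107|10⟩

H on qubit 0 mixes each pair of kets that differ only in qubit 0: amplitudes (a, b) of (|…0…⟩, |…1…⟩) become ((a + b)/√2, (a − b)/√2). Kets absent from the input have amplitude 0.
(|00⟩, |10⟩): (a, b) = (0.8918, 0.4524) → (0.9505, 0.3107)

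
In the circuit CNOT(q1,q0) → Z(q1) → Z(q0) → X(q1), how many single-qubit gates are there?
3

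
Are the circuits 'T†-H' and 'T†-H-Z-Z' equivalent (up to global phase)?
Yes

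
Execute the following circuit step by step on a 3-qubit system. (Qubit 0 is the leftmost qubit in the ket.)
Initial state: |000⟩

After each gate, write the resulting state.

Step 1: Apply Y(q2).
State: i|001⟩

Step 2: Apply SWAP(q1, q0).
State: i|001⟩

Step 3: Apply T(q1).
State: i|001⟩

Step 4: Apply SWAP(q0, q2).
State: i|100⟩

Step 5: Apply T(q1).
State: i|100⟩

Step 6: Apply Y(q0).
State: |000⟩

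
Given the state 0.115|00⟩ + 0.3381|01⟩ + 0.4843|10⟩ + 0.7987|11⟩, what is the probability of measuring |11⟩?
0.6379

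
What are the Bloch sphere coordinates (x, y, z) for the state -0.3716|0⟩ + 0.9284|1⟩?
(-0.69, 0, -0.7238)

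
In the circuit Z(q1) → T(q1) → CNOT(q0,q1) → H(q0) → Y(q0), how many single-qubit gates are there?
4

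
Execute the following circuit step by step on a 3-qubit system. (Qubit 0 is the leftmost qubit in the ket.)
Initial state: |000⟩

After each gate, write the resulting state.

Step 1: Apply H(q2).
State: 1/√2|000⟩ + 1/√2|001⟩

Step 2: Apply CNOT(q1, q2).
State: 1/√2|000⟩ + 1/√2|001⟩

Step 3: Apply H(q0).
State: 1/2|000⟩ + 1/2|001⟩ + 1/2|100⟩ + 1/2|101⟩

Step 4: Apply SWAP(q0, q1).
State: 1/2|000⟩ + 1/2|001⟩ + 1/2|010⟩ + 1/2|011⟩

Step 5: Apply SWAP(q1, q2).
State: 1/2|000⟩ + 1/2|001⟩ + 1/2|010⟩ + 1/2|011⟩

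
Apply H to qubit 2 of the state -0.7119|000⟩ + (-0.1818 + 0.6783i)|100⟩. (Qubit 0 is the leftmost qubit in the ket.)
-0.5034|000⟩ - 0.5034|001⟩ + (-0.1286 + 0.4796i)|100⟩ + (-0.1286 + 0.4796i)|101⟩

H on qubit 2 mixes each pair of kets that differ only in qubit 2: amplitudes (a, b) of (|…0…⟩, |…1…⟩) become ((a + b)/√2, (a − b)/√2). Kets absent from the input have amplitude 0.
(|000⟩, |001⟩): (a, b) = (-0.7119, 0) → (-0.5034, -0.5034)
(|100⟩, |101⟩): (a, b) = ((-0.1818 + 0.6783i), 0) → ((-0.1286 + 0.4796i), (-0.1286 + 0.4796i))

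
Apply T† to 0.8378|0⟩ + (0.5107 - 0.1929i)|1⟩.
0.8378|0⟩ + (0.2247 - 0.4975i)|1⟩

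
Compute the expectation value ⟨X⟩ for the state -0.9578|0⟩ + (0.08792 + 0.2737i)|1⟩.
-0.1684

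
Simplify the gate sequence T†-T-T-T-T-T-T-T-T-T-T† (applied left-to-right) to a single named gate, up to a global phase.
T†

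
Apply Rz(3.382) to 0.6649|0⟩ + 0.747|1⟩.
(-0.07973 - 0.6601i)|0⟩ + (-0.08958 + 0.7416i)|1⟩

Rz(3.382) = [[e^(−iθ/2), 0], [0, e^(iθ/2)]] with e^(±iθ/2) = cos(θ/2) ± i·sin(θ/2); θ = 3.382, cos(θ/2) ≈ -0.119914, sin(θ/2) ≈ 0.992784.
With a = amp(|0⟩) = 0.6649 and b = amp(|1⟩) = 0.747:
new amp(|0⟩) = (-0.119914 - 0.992784i)·a = (-0.07973 - 0.6601i)
new amp(|1⟩) = (-0.119914 + 0.992784i)·b = (-0.08958 + 0.7416i)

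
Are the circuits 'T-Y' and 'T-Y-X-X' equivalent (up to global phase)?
Yes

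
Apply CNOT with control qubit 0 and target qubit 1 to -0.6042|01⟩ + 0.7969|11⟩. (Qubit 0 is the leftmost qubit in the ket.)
-0.6042|01⟩ + 0.7969|10⟩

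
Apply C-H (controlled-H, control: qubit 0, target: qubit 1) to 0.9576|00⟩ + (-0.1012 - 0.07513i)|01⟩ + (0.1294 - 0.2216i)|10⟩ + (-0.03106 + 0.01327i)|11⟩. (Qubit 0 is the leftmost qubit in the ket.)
0.9576|00⟩ + (-0.1012 - 0.07513i)|01⟩ + (0.06954 - 0.1473i)|10⟩ + (0.1135 - 0.1661i)|11⟩

C-H leaves the control-|0⟩ kets |00⟩, |01⟩ unchanged and applies H to qubit 1 on the control-|1⟩ pair (|10⟩, |11⟩).
H = [[1/√2, 1/√2], [1/√2, -1/√2]].
With a = amp(|10⟩) = (0.1294 - 0.2216i) and b = amp(|11⟩) = (-0.03106 + 0.01327i):
new amp(|10⟩) = (1/√2)·a + (1/√2)·b = (0.06954 - 0.1473i)
new amp(|11⟩) = (1/√2)·a + (-1/√2)·b = (0.1135 - 0.1661i)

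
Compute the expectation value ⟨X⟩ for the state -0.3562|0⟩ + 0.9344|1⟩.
-0.6657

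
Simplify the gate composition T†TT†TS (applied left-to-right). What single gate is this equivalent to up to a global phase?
S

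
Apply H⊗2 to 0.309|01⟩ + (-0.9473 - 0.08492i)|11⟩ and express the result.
(-0.3192 - 0.04246i)|00⟩ + (0.3192 + 0.04246i)|01⟩ + (0.6282 + 0.04246i)|10⟩ + (-0.6282 - 0.04246i)|11⟩

H⊗2 gives amp(|y⟩) = (1/2) Σ_x (−1)^(x·y) amp(|x⟩), where x·y is the number of positions in which both x and y have a 1.
|00⟩: (0.309 + (-0.9473 - 0.08492i))/2 = (-0.3192 - 0.04246i)
|01⟩: (-0.309 - (-0.9473 - 0.08492i))/2 = (0.3192 + 0.04246i)
|10⟩: (0.309 - (-0.9473 - 0.08492i))/2 = (0.6282 + 0.04246i)
|11⟩: (-0.309 + (-0.9473 - 0.08492i))/2 = (-0.6282 - 0.04246i)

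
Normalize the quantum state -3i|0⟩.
-i|0⟩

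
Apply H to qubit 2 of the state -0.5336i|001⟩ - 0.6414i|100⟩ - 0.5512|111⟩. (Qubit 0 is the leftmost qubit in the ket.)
-0.3773i|000⟩ + 0.3773i|001⟩ - 0.4535i|100⟩ - 0.4535i|101⟩ - 0.3898|110⟩ + 0.3898|111⟩

H on qubit 2 mixes each pair of kets that differ only in qubit 2: amplitudes (a, b) of (|…0…⟩, |…1…⟩) become ((a + b)/√2, (a − b)/√2). Kets absent from the input have amplitude 0.
(|000⟩, |001⟩): (a, b) = (0, -0.5336i) → (-0.3773i, 0.3773i)
(|100⟩, |101⟩): (a, b) = (-0.6414i, 0) → (-0.4535i, -0.4535i)
(|110⟩, |111⟩): (a, b) = (0, -0.5512) → (-0.3898, 0.3898)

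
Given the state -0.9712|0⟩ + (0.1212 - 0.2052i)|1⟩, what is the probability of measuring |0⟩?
0.9432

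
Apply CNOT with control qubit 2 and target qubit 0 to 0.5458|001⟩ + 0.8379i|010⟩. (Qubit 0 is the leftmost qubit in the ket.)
0.8379i|010⟩ + 0.5458|101⟩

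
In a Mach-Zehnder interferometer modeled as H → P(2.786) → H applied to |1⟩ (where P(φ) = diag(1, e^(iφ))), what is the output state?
(0.9687 - 0.1741i)|0⟩ + (0.03128 + 0.1741i)|1⟩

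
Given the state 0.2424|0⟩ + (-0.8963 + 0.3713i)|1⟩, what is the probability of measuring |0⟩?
0.05876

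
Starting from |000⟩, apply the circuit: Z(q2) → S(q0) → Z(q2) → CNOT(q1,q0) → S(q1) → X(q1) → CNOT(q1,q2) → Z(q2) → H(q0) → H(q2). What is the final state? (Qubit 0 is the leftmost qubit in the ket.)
-1/2|010⟩ + 1/2|011⟩ - 1/2|110⟩ + 1/2|111⟩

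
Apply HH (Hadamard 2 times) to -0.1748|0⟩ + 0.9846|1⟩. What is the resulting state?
-0.1748|0⟩ + 0.9846|1⟩

H² = I, so an even number of Hadamards cancels: H^2 = I and the state is unchanged.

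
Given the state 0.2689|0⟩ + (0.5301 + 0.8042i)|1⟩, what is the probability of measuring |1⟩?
0.9277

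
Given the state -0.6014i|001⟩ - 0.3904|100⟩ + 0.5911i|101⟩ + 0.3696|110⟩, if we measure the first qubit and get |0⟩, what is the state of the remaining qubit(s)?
-i|01⟩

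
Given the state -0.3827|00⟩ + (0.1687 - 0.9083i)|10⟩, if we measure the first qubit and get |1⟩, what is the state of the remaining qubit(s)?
(0.1826 - 0.9832i)|0⟩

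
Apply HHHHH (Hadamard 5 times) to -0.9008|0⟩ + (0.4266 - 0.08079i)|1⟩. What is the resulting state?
(-0.3353 - 0.05713i)|0⟩ + (-0.9386 + 0.05713i)|1⟩

H² = I, so H^5 = H: a single Hadamard. With (a, b) = (-0.9008, (0.4266 - 0.08079i)), H gives ((a + b)/√2, (a − b)/√2) = ((-0.3353 - 0.05713i), (-0.9386 + 0.05713i)).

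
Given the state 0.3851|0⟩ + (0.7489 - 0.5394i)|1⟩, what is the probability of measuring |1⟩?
0.8518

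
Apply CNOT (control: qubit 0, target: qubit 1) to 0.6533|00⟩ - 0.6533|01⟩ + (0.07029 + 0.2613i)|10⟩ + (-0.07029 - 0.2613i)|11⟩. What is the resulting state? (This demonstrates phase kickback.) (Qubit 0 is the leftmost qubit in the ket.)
0.6533|00⟩ - 0.6533|01⟩ + (-0.07029 - 0.2613i)|10⟩ + (0.07029 + 0.2613i)|11⟩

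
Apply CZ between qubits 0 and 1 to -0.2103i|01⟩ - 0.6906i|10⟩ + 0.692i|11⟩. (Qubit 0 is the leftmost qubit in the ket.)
-0.2103i|01⟩ - 0.6906i|10⟩ - 0.692i|11⟩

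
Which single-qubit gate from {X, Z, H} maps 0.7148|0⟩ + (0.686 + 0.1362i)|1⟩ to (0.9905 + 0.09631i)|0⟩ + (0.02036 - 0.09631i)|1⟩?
H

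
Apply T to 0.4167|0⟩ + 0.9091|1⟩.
0.4167|0⟩ + (0.6428 + 0.6428i)|1⟩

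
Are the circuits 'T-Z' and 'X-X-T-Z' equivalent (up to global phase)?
Yes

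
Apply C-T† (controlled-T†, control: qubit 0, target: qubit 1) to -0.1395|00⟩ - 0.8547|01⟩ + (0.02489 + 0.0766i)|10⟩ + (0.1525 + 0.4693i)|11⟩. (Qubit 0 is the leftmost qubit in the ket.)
-0.1395|00⟩ - 0.8547|01⟩ + (0.02489 + 0.0766i)|10⟩ + (0.4397 + 0.224i)|11⟩

C-T† leaves the control-|0⟩ kets |00⟩, |01⟩ unchanged and applies T† to qubit 1 on the control-|1⟩ pair (|10⟩, |11⟩).
T† = [[1, 0], [0, (1/√2 - (1/√2)i)]].
With a = amp(|10⟩) = (0.02489 + 0.0766i) and b = amp(|11⟩) = (0.1525 + 0.4693i):
new amp(|10⟩) = (1)·a = (0.02489 + 0.0766i)
new amp(|11⟩) = (1/√2 - (1/√2)i)·b = (0.4397 + 0.224i)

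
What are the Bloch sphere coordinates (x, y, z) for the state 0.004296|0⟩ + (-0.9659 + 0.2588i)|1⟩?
(-0.008299, 0.002224, -0.9999)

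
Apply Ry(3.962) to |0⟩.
-0.3988|0⟩ + 0.917|1⟩

Ry(3.962) = [[cos(θ/2), −sin(θ/2)], [sin(θ/2), cos(θ/2)]]; θ = 3.962, cos(θ/2) ≈ -0.398796, sin(θ/2) ≈ 0.91704.
With a = amp(|0⟩) = 1 and b = amp(|1⟩) = 0:
new amp(|0⟩) = (-0.398796)·a + (-0.91704)·b = -0.3988
new amp(|1⟩) = (0.91704)·a + (-0.398796)·b = 0.917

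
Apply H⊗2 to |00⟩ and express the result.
1/2|00⟩ + 1/2|01⟩ + 1/2|10⟩ + 1/2|11⟩

H⊗2 gives amp(|y⟩) = (1/2) Σ_x (−1)^(x·y) amp(|x⟩), where x·y is the number of positions in which both x and y have a 1.
|00⟩: (1)/2 = 1/2
|01⟩: (1)/2 = 1/2
|10⟩: (1)/2 = 1/2
|11⟩: (1)/2 = 1/2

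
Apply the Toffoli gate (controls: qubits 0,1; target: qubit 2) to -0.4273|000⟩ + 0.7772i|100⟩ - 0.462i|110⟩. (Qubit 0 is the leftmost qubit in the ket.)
-0.4273|000⟩ + 0.7772i|100⟩ - 0.462i|111⟩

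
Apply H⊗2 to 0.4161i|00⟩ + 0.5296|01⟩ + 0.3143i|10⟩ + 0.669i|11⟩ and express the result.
(0.2648 + 0.6997i)|00⟩ + (-0.2648 + 0.0307i)|01⟩ + (0.2648 - 0.2836i)|10⟩ + (-0.2648 + 0.3854i)|11⟩

H⊗2 gives amp(|y⟩) = (1/2) Σ_x (−1)^(x·y) amp(|x⟩), where x·y is the number of positions in which both x and y have a 1.
|00⟩: (0.4161i + 0.5296 + 0.3143i + 0.669i)/2 = (0.2648 + 0.6997i)
|01⟩: (0.4161i - 0.5296 + 0.3143i - 0.669i)/2 = (-0.2648 + 0.0307i)
|10⟩: (0.4161i + 0.5296 - 0.3143i - 0.669i)/2 = (0.2648 - 0.2836i)
|11⟩: (0.4161i - 0.5296 - 0.3143i + 0.669i)/2 = (-0.2648 + 0.3854i)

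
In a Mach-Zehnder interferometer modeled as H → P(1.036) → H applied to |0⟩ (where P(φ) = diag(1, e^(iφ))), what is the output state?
(0.7548 + 0.4302i)|0⟩ + (0.2452 - 0.4302i)|1⟩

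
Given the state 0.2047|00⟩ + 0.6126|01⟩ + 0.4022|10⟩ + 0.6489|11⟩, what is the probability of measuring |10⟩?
0.1618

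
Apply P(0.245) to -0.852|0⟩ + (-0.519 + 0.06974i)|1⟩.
-0.852|0⟩ + (-0.5204 - 0.05823i)|1⟩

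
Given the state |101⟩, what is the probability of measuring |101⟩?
1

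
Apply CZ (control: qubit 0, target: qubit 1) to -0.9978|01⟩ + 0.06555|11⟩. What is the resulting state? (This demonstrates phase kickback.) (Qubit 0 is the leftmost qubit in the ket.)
-0.9978|01⟩ - 0.06555|11⟩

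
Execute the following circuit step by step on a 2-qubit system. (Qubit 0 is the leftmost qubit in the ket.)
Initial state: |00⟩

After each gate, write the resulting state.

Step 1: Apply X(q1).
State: |01⟩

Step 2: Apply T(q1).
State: (1/√2 + (1/√2)i)|01⟩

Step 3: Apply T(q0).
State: (1/√2 + (1/√2)i)|01⟩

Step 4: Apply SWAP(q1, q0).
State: (1/√2 + (1/√2)i)|10⟩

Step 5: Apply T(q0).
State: i|10⟩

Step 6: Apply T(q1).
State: i|10⟩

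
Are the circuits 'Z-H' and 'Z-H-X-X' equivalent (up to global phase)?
Yes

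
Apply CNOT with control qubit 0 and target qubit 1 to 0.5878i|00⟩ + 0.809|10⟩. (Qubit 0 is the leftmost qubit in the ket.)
0.5878i|00⟩ + 0.809|11⟩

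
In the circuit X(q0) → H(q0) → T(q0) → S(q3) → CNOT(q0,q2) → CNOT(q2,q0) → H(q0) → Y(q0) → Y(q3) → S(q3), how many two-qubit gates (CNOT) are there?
2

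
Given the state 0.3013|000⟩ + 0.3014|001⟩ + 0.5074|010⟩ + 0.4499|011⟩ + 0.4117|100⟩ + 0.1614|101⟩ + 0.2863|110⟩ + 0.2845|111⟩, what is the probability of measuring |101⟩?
0.02605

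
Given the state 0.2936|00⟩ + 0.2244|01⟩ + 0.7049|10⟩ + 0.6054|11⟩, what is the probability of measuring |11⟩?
0.3665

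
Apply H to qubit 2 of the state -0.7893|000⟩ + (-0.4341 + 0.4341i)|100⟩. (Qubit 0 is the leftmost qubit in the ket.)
-0.5581|000⟩ - 0.5581|001⟩ + (-0.307 + 0.307i)|100⟩ + (-0.307 + 0.307i)|101⟩

H on qubit 2 mixes each pair of kets that differ only in qubit 2: amplitudes (a, b) of (|…0…⟩, |…1…⟩) become ((a + b)/√2, (a − b)/√2). Kets absent from the input have amplitude 0.
(|000⟩, |001⟩): (a, b) = (-0.7893, 0) → (-0.5581, -0.5581)
(|100⟩, |101⟩): (a, b) = ((-0.4341 + 0.4341i), 0) → ((-0.307 + 0.307i), (-0.307 + 0.307i))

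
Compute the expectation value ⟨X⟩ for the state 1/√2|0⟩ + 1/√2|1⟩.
1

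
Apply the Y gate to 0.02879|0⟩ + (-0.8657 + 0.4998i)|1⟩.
(0.4998 + 0.8657i)|0⟩ + 0.02879i|1⟩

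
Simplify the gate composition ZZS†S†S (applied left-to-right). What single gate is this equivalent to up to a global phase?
S†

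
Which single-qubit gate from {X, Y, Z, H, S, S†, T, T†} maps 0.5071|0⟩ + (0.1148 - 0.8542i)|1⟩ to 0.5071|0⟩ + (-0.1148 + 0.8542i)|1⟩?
Z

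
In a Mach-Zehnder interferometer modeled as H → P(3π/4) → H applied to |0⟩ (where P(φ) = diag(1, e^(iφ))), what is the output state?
(0.1464 + (1/√8)i)|0⟩ + (0.8536 - (1/√8)i)|1⟩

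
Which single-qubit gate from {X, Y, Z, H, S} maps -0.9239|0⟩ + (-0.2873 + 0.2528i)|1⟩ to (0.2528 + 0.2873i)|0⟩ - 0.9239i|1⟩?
Y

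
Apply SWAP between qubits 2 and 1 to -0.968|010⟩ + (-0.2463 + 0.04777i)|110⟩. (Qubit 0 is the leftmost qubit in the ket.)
-0.968|001⟩ + (-0.2463 + 0.04777i)|101⟩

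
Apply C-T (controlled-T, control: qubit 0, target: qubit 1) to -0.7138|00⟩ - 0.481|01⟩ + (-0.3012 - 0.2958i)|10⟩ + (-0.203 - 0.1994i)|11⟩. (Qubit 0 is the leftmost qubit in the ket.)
-0.7138|00⟩ - 0.481|01⟩ + (-0.3012 - 0.2958i)|10⟩ + (-0.002546 - 0.2845i)|11⟩

C-T leaves the control-|0⟩ kets |00⟩, |01⟩ unchanged and applies T to qubit 1 on the control-|1⟩ pair (|10⟩, |11⟩).
T = [[1, 0], [0, (1/√2 + (1/√2)i)]].
With a = amp(|10⟩) = (-0.3012 - 0.2958i) and b = amp(|11⟩) = (-0.203 - 0.1994i):
new amp(|10⟩) = (1)·a = (-0.3012 - 0.2958i)
new amp(|11⟩) = (1/√2 + (1/√2)i)·b = (-0.002546 - 0.2845i)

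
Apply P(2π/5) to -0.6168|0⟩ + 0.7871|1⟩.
-0.6168|0⟩ + (0.2432 + 0.7486i)|1⟩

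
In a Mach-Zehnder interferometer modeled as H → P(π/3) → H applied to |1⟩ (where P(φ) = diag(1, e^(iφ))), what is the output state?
(0.25 - 0.433i)|0⟩ + (0.75 + 0.433i)|1⟩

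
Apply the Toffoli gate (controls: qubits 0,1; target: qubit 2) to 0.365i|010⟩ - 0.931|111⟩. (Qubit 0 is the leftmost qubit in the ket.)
0.365i|010⟩ - 0.931|110⟩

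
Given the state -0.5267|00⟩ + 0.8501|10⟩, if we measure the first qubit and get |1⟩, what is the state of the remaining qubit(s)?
|0⟩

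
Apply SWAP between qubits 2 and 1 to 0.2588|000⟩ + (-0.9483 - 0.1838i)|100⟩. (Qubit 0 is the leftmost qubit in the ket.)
0.2588|000⟩ + (-0.9483 - 0.1838i)|100⟩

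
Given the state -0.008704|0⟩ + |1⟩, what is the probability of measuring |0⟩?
0.00007576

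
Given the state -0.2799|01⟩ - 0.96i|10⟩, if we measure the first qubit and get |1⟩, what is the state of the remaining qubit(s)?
-i|0⟩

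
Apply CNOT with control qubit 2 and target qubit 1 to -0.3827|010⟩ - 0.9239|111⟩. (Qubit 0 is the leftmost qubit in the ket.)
-0.3827|010⟩ - 0.9239|101⟩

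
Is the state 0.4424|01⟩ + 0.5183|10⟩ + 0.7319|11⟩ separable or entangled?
Entangled

Writing the state as a|00⟩ + b|01⟩ + c|10⟩ + d|11⟩, it is a product state iff ad − bc = 0.
Here (a, b, c, d) = (0, 0.4424, 0.5183, 0.7319): ad − bc = (0)(0.7319) − (0.4424)(0.5183) = -0.2293 ≠ 0, so the state is entangled.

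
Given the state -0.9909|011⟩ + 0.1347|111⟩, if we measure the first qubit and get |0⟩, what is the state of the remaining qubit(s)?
-|11⟩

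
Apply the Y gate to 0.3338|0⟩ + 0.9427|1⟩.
-0.9427i|0⟩ + 0.3338i|1⟩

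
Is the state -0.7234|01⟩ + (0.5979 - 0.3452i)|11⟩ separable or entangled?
Separable

Writing the state as a|00⟩ + b|01⟩ + c|10⟩ + d|11⟩, it is a product state iff ad − bc = 0.
Here (a, b, c, d) = (0, -0.7234, 0, (0.5979 - 0.3452i)): ad − bc = (0)(0.5979 - 0.3452i) − (-0.7234)(0) = 0, so the state is separable.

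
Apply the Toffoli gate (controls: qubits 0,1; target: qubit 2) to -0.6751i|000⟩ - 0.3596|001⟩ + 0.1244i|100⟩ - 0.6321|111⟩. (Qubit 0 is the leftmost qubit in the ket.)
-0.6751i|000⟩ - 0.3596|001⟩ + 0.1244i|100⟩ - 0.6321|110⟩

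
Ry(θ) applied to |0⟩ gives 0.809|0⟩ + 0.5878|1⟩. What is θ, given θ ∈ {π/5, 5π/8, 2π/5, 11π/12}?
2π/5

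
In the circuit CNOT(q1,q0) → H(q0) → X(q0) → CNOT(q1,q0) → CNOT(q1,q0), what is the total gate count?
5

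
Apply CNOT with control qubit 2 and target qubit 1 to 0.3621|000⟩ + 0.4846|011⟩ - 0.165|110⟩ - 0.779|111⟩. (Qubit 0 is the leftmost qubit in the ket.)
0.3621|000⟩ + 0.4846|001⟩ - 0.779|101⟩ - 0.165|110⟩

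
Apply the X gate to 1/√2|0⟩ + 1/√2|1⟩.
1/√2|0⟩ + 1/√2|1⟩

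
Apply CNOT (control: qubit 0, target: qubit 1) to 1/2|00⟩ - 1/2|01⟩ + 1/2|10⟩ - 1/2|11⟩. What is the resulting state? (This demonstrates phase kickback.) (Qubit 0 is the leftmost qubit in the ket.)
1/2|00⟩ - 1/2|01⟩ - 1/2|10⟩ + 1/2|11⟩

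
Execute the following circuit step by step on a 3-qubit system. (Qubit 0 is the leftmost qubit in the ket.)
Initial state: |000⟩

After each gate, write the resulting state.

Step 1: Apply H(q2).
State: 1/√2|000⟩ + 1/√2|001⟩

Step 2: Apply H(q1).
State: 1/2|000⟩ + 1/2|001⟩ + 1/2|010⟩ + 1/2|011⟩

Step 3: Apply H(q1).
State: 1/√2|000⟩ + 1/√2|001⟩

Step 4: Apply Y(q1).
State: (1/√2)i|010⟩ + (1/√2)i|011⟩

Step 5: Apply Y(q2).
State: 1/√2|010⟩ - 1/√2|011⟩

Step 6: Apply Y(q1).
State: -(1/√2)i|000⟩ + (1/√2)i|001⟩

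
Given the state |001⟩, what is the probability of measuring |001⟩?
1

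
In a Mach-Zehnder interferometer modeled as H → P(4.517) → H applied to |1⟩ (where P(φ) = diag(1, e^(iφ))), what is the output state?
(0.5971 + 0.4905i)|0⟩ + (0.4029 - 0.4905i)|1⟩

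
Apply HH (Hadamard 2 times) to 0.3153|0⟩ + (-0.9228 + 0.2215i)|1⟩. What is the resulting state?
0.3153|0⟩ + (-0.9228 + 0.2215i)|1⟩

H² = I, so an even number of Hadamards cancels: H^2 = I and the state is unchanged.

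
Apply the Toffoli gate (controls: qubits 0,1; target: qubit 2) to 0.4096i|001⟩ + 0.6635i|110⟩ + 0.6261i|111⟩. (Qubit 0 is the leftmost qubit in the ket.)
0.4096i|001⟩ + 0.6261i|110⟩ + 0.6635i|111⟩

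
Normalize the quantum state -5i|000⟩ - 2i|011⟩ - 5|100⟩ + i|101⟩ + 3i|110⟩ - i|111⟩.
-0.6202i|000⟩ - 0.2481i|011⟩ - 0.6202|100⟩ + 0.124i|101⟩ + 0.3721i|110⟩ - 0.124i|111⟩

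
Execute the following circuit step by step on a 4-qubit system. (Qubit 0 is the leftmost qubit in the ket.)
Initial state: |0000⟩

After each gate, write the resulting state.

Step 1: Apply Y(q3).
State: i|0001⟩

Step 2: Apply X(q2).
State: i|0011⟩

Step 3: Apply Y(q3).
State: |0010⟩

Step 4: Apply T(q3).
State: |0010⟩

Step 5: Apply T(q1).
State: |0010⟩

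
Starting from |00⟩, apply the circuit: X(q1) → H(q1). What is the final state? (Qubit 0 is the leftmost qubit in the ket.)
1/√2|00⟩ - 1/√2|01⟩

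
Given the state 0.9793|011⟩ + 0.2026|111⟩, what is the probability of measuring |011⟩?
0.959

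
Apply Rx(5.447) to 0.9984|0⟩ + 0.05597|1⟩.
(-0.9124 - 0.02272i)|0⟩ + (-0.05115 - 0.4054i)|1⟩

Rx(5.447) = [[cos(θ/2), −i·sin(θ/2)], [−i·sin(θ/2), cos(θ/2)]]; θ = 5.447, cos(θ/2) ≈ -0.913865, sin(θ/2) ≈ 0.406018.
With a = amp(|0⟩) = 0.9984 and b = amp(|1⟩) = 0.05597:
new amp(|0⟩) = (-0.913865)·a + (-0.406018i)·b = (-0.9124 - 0.02272i)
new amp(|1⟩) = (-0.406018i)·a + (-0.913865)·b = (-0.05115 - 0.4054i)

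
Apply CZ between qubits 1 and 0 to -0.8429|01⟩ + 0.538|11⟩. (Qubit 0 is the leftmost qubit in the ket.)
-0.8429|01⟩ - 0.538|11⟩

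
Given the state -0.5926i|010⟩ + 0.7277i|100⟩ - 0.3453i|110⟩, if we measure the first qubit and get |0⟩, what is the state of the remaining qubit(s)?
-i|10⟩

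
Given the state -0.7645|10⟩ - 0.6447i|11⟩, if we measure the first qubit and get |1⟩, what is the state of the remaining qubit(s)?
-0.7645|0⟩ - 0.6447i|1⟩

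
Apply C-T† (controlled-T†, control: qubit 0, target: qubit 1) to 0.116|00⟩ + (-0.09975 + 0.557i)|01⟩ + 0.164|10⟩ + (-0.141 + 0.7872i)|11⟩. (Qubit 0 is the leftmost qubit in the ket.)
0.116|00⟩ + (-0.09975 + 0.557i)|01⟩ + 0.164|10⟩ + (0.4569 + 0.6563i)|11⟩

C-T† leaves the control-|0⟩ kets |00⟩, |01⟩ unchanged and applies T† to qubit 1 on the control-|1⟩ pair (|10⟩, |11⟩).
T† = [[1, 0], [0, (1/√2 - (1/√2)i)]].
With a = amp(|10⟩) = 0.164 and b = amp(|11⟩) = (-0.141 + 0.7872i):
new amp(|10⟩) = (1)·a = 0.164
new amp(|11⟩) = (1/√2 - (1/√2)i)·b = (0.4569 + 0.6563i)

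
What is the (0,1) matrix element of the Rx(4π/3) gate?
-0.866i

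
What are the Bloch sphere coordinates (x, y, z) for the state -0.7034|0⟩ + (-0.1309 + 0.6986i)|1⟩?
(0.1842, -0.9828, -0.01041)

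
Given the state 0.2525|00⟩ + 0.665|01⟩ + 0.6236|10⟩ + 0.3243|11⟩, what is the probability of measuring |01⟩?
0.4422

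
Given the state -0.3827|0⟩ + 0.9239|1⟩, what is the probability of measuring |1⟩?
0.8536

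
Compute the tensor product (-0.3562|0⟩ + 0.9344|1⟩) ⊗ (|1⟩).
-0.3562|01⟩ + 0.9344|11⟩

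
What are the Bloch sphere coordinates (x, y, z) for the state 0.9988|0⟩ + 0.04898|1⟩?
(0.09784, 0, 0.9952)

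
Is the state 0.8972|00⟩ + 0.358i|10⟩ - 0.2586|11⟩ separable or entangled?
Entangled

Writing the state as a|00⟩ + b|01⟩ + c|10⟩ + d|11⟩, it is a product state iff ad − bc = 0.
Here (a, b, c, d) = (0.8972, 0, 0.358i, -0.2586): ad − bc = (0.8972)(-0.2586) − (0)(0.358i) = -0.232 ≠ 0, so the state is entangled.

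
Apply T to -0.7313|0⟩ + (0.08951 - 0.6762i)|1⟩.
-0.7313|0⟩ + (0.5414 - 0.4149i)|1⟩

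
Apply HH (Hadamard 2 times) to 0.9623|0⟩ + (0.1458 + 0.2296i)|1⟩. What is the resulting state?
0.9623|0⟩ + (0.1458 + 0.2296i)|1⟩

H² = I, so an even number of Hadamards cancels: H^2 = I and the state is unchanged.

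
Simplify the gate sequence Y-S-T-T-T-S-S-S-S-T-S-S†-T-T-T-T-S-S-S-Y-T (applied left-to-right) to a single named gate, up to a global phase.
T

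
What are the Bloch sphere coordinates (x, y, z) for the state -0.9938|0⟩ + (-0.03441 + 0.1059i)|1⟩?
(0.06839, -0.2105, 0.9752)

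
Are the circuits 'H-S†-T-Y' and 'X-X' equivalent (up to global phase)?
No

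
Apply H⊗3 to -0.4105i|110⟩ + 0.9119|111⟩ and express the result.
(0.3224 - 0.1451i)|000⟩ + (-0.3224 - 0.1451i)|001⟩ + (-0.3224 + 0.1451i)|010⟩ + (0.3224 + 0.1451i)|011⟩ + (-0.3224 + 0.1451i)|100⟩ + (0.3224 + 0.1451i)|101⟩ + (0.3224 - 0.1451i)|110⟩ + (-0.3224 - 0.1451i)|111⟩

H⊗3 gives amp(|y⟩) = (1/2√2) Σ_x (−1)^(x·y) amp(|x⟩), where x·y is the number of positions in which both x and y have a 1.
|000⟩: (-0.4105i + 0.9119)/(2√2) = (0.3224 - 0.1451i)
|001⟩: (-0.4105i - 0.9119)/(2√2) = (-0.3224 - 0.1451i)
|010⟩: (0.4105i - 0.9119)/(2√2) = (-0.3224 + 0.1451i)
|011⟩: (0.4105i + 0.9119)/(2√2) = (0.3224 + 0.1451i)
|100⟩: (0.4105i - 0.9119)/(2√2) = (-0.3224 + 0.1451i)
|101⟩: (0.4105i + 0.9119)/(2√2) = (0.3224 + 0.1451i)
|110⟩: (-0.4105i + 0.9119)/(2√2) = (0.3224 - 0.1451i)
|111⟩: (-0.4105i - 0.9119)/(2√2) = (-0.3224 - 0.1451i)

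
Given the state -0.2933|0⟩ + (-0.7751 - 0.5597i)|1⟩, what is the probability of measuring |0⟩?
0.08602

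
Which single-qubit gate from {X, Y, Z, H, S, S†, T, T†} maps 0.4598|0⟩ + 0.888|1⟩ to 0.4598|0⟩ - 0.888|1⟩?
Z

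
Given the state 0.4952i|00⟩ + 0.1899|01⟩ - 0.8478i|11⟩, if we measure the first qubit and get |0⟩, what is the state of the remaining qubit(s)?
0.9337i|0⟩ + 0.3581|1⟩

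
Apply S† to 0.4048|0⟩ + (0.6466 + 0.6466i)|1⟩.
0.4048|0⟩ + (0.6466 - 0.6466i)|1⟩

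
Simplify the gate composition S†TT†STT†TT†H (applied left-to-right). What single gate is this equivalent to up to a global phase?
H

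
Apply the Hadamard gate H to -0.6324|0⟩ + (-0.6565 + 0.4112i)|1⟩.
(-0.9114 + 0.2908i)|0⟩ + (0.01704 - 0.2908i)|1⟩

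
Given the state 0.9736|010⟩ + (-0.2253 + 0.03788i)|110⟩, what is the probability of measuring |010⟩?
0.9479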